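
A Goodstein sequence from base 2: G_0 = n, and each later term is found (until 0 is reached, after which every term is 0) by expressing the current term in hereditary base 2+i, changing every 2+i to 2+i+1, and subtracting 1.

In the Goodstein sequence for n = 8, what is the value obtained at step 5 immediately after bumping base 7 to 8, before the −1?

33554572

step 0: 8 = 2^(2 + 1); sub 3 for 2: 3^(3 + 1); = 81; G_1 = 81−1 = 80
step 1: 80 = 2·3^3 + 2·3^2 + 2·3 + 2; sub 4 for 3: 2·4^4 + 2·4^2 + 2·4 + 2; = 554; G_2 = 554−1 = 553
step 2: 553 = 2·4^4 + 2·4^2 + 2·4 + 1; sub 5 for 4: 2·5^5 + 2·5^2 + 2·5 + 1; = 6311; G_3 = 6311−1 = 6310
step 3: 6310 = 2·5^5 + 2·5^2 + 2·5; sub 6 for 5: 2·6^6 + 2·6^2 + 2·6; = 93396; G_4 = 93396−1 = 93395
step 4: 93395 = 2·6^6 + 2·6^2 + 6 + 5; sub 7 for 6: 2·7^7 + 2·7^2 + 7 + 5; = 1647196; G_5 = 1647196−1 = 1647195
step 5: 1647195 = 2·7^7 + 2·7^2 + 7 + 4; sub 8 for 7: 2·8^8 + 2·8^2 + 8 + 4; = 33554572; G_6 = 33554572−1 = 33554571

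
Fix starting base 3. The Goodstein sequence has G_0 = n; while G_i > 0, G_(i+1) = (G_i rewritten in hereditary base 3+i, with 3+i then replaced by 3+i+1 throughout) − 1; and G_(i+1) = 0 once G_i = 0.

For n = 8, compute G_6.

11

step 0: 8 = 2·3 + 2; sub 4 for 3: 2·4 + 2; = 10; G_1 = 10−1 = 9
step 1: 9 = 2·4 + 1; sub 5 for 4: 2·5 + 1; = 11; G_2 = 11−1 = 10
step 2: 10 = 2·5; sub 6 for 5: 2·6; = 12; G_3 = 12−1 = 11
step 3: 11 = 6 + 5; sub 7 for 6: 7 + 5; = 12; G_4 = 12−1 = 11
step 4: 11 = 7 + 4; sub 8 for 7: 8 + 4; = 12; G_5 = 12−1 = 11
step 5: 11 = 8 + 3; sub 9 for 8: 9 + 3; = 12; G_6 = 12−1 = 11
step 6: 11 = 9 + 2; sub 10 for 9: 10 + 2; = 12; G_7 = 12−1 = 11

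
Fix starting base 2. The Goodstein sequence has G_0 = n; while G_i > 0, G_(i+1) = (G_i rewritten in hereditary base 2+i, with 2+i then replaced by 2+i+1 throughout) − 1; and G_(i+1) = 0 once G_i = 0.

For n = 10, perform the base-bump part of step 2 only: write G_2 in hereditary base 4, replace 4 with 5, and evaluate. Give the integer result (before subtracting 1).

15626

G_0 = 10. HB_2(10) = 2^(2 + 1) + 2. Bump = 84. G_1 = 83.
G_1 = 83. HB_3(83) = 3^(3 + 1) + 2. Bump = 1026. G_2 = 1025.
G_2 = 1025. HB_4(1025) = 4^(4 + 1) + 1. Bump = 15626. G_3 = 15625.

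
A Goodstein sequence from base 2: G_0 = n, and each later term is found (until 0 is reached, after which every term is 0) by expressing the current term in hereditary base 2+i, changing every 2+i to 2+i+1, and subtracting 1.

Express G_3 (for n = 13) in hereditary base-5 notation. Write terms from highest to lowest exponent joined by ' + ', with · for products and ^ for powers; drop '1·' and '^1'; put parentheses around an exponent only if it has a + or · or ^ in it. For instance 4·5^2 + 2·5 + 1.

5^(5 + 1) + 3·5^3 + 3·5^2 + 3·5 + 2

(0) 13|_2 = 2^(2 + 1) + 2^2 + 1 ↦ 3^(3 + 1) + 3^3 + 1|_3 = 109 ⇒ 108
(1) 108|_3 = 3^(3 + 1) + 3^3 ↦ 4^(4 + 1) + 4^4|_4 = 1280 ⇒ 1279
(2) 1279|_4 = 4^(4 + 1) + 3·4^3 + 3·4^2 + 3·4 + 3 ↦ 5^(5 + 1) + 3·5^3 + 3·5^2 + 3·5 + 3|_5 = 16093 ⇒ 16092
(3) 16092|_5 = 5^(5 + 1) + 3·5^3 + 3·5^2 + 3·5 + 2 ↦ 6^(6 + 1) + 3·6^3 + 3·6^2 + 3·6 + 2|_6 = 280712 ⇒ 280711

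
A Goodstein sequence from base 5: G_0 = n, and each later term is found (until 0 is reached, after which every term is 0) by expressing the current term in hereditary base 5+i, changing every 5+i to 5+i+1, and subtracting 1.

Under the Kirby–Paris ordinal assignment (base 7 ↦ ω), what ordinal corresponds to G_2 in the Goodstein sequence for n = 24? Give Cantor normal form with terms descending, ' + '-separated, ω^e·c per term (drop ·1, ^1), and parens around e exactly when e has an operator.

ω·4 + 2

G_0 = 24. HB_5(24) = 4·5 + 4. Bump = 28. G_1 = 27.
G_1 = 27. HB_6(27) = 4·6 + 3. Bump = 31. G_2 = 30.
G_2 = 30. HB_7(30) = 4·7 + 2. Bump = 34. G_3 = 33.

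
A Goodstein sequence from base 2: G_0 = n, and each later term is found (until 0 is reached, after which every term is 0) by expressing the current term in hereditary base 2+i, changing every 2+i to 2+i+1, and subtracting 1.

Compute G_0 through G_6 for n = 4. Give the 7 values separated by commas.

4 —HB2→ 2^2 —bump→ 3^3 = 27 —(−1)→ 26
26 —HB3→ 2·3^2 + 2·3 + 2 —bump→ 2·4^2 + 2·4 + 2 = 42 —(−1)→ 41
41 —HB4→ 2·4^2 + 2·4 + 1 —bump→ 2·5^2 + 2·5 + 1 = 61 —(−1)→ 60
60 —HB5→ 2·5^2 + 2·5 —bump→ 2·6^2 + 2·6 = 84 —(−1)→ 83
83 —HB6→ 2·6^2 + 6 + 5 —bump→ 2·7^2 + 7 + 5 = 110 —(−1)→ 109
109 —HB7→ 2·7^2 + 7 + 4 —bump→ 2·8^2 + 8 + 4 = 140 —(−1)→ 139

4, 26, 41, 60, 83, 109, 139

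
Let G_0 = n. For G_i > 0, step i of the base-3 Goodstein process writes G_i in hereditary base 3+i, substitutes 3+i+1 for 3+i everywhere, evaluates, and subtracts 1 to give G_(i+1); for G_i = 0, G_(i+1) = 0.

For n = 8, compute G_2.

i=0: 8 = 2·3 + 2 (b=3); 3→4: 2·4 + 2 = 10; 10−1 = 9
i=1: 9 = 2·4 + 1 (b=4); 4→5: 2·5 + 1 = 11; 11−1 = 10
i=2: 10 = 2·5 (b=5); 5→6: 2·6 = 12; 12−1 = 11

10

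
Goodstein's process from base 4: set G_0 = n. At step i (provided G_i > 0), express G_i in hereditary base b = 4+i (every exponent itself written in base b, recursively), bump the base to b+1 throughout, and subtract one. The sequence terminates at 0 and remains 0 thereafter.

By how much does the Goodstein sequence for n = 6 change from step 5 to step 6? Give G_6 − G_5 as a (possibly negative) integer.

-1

6 —HB4→ 4 + 2 —bump→ 5 + 2 = 7 —(−1)→ 6
6 —HB5→ 5 + 1 —bump→ 6 + 1 = 7 —(−1)→ 6
6 —HB6→ 6 —bump→ 7 = 7 —(−1)→ 6
6 —HB7→ 6 —bump→ 6 = 6 —(−1)→ 5
5 —HB8→ 5 —bump→ 5 = 5 —(−1)→ 4
4 —HB9→ 4 —bump→ 4 = 4 —(−1)→ 3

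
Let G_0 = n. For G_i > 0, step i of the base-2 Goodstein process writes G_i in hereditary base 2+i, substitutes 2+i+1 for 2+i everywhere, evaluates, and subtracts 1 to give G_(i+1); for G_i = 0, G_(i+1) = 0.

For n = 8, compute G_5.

[0] 8 ≡ 2^(2 + 1) (base 2). Lift 3: 81. −1: 80.
[1] 80 ≡ 2·3^3 + 2·3^2 + 2·3 + 2 (base 3). Lift 4: 554. −1: 553.
[2] 553 ≡ 2·4^4 + 2·4^2 + 2·4 + 1 (base 4). Lift 5: 6311. −1: 6310.
[3] 6310 ≡ 2·5^5 + 2·5^2 + 2·5 (base 5). Lift 6: 93396. −1: 93395.
[4] 93395 ≡ 2·6^6 + 2·6^2 + 6 + 5 (base 6). Lift 7: 1647196. −1: 1647195.
[5] 1647195 ≡ 2·7^7 + 2·7^2 + 7 + 4 (base 7). Lift 8: 33554572. −1: 33554571.

1647195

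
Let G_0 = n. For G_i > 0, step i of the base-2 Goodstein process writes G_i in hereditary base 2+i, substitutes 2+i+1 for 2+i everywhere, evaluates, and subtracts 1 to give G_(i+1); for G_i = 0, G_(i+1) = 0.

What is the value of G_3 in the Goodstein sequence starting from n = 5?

467

[0] 5 ≡ 2^2 + 1 (base 2). Lift 3: 28. −1: 27.
[1] 27 ≡ 3^3 (base 3). Lift 4: 256. −1: 255.
[2] 255 ≡ 3·4^3 + 3·4^2 + 3·4 + 3 (base 4). Lift 5: 468. −1: 467.
[3] 467 ≡ 3·5^3 + 3·5^2 + 3·5 + 2 (base 5). Lift 6: 776. −1: 775.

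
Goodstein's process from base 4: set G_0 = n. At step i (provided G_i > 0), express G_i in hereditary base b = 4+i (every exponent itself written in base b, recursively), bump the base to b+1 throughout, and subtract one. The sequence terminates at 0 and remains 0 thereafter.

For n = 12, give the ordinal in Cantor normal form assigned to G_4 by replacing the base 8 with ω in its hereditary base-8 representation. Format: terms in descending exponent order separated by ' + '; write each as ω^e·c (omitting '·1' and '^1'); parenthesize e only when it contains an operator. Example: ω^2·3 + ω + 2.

ω·2 + 1

(0) 12|_4 = 3·4 ↦ 3·5|_5 = 15 ⇒ 14
(1) 14|_5 = 2·5 + 4 ↦ 2·6 + 4|_6 = 16 ⇒ 15
(2) 15|_6 = 2·6 + 3 ↦ 2·7 + 3|_7 = 17 ⇒ 16
(3) 16|_7 = 2·7 + 2 ↦ 2·8 + 2|_8 = 18 ⇒ 17
(4) 17|_8 = 2·8 + 1 ↦ 2·9 + 1|_9 = 19 ⇒ 18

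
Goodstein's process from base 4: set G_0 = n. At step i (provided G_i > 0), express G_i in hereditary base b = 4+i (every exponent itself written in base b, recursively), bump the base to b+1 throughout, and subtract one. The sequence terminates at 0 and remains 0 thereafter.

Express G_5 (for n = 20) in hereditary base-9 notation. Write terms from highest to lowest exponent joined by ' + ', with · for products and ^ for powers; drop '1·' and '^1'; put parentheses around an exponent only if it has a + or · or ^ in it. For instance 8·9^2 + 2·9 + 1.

9^2

[0] 20 ≡ 4^2 + 4 (base 4). Lift 5: 30. −1: 29.
[1] 29 ≡ 5^2 + 4 (base 5). Lift 6: 40. −1: 39.
[2] 39 ≡ 6^2 + 3 (base 6). Lift 7: 52. −1: 51.
[3] 51 ≡ 7^2 + 2 (base 7). Lift 8: 66. −1: 65.
[4] 65 ≡ 8^2 + 1 (base 8). Lift 9: 82. −1: 81.
[5] 81 ≡ 9^2 (base 9). Lift 10: 100. −1: 99.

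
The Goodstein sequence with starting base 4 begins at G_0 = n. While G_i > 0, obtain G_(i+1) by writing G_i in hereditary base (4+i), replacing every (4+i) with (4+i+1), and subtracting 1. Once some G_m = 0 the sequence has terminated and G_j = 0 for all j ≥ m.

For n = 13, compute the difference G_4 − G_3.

i=0: 13 = 3·4 + 1 (b=4); 4→5: 3·5 + 1 = 16; 16−1 = 15
i=1: 15 = 3·5 (b=5); 5→6: 3·6 = 18; 18−1 = 17
i=2: 17 = 2·6 + 5 (b=6); 6→7: 2·7 + 5 = 19; 19−1 = 18
i=3: 18 = 2·7 + 4 (b=7); 7→8: 2·8 + 4 = 20; 20−1 = 19

1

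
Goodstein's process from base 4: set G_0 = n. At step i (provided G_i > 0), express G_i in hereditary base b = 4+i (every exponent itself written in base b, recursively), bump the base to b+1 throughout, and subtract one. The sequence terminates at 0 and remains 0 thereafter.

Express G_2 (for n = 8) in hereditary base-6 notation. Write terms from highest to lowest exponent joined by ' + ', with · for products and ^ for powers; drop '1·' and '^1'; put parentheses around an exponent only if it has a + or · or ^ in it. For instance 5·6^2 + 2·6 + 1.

base 4: 8 = 2·4; at 5: 2·5 = 10; next = 9
base 5: 9 = 5 + 4; at 6: 6 + 4 = 10; next = 9
base 6: 9 = 6 + 3; at 7: 7 + 3 = 10; next = 9

6 + 3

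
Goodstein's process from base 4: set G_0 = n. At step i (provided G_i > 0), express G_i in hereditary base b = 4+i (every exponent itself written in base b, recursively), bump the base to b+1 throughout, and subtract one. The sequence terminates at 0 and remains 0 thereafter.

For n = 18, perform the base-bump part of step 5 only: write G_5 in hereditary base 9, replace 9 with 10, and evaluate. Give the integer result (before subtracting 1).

64

G_0 = 18. HB_4(18) = 4^2 + 2. Bump = 27. G_1 = 26.
G_1 = 26. HB_5(26) = 5^2 + 1. Bump = 37. G_2 = 36.
G_2 = 36. HB_6(36) = 6^2. Bump = 49. G_3 = 48.
G_3 = 48. HB_7(48) = 6·7 + 6. Bump = 54. G_4 = 53.
G_4 = 53. HB_8(53) = 6·8 + 5. Bump = 59. G_5 = 58.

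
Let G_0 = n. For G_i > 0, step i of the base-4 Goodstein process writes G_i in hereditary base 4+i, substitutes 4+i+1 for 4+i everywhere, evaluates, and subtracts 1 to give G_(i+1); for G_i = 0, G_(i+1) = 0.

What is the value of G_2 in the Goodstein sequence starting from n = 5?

5

[0] 5 ≡ 4 + 1 (base 4). Lift 5: 6. −1: 5.
[1] 5 ≡ 5 (base 5). Lift 6: 6. −1: 5.
[2] 5 ≡ 5 (base 6). Lift 7: 5. −1: 4.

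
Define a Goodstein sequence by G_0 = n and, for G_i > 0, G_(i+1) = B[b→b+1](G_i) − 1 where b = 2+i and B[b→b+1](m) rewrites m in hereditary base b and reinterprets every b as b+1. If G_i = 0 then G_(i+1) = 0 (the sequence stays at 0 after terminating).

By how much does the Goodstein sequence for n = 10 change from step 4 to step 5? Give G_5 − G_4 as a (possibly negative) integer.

3935819

(0) 10|_2 = 2^(2 + 1) + 2 ↦ 3^(3 + 1) + 3|_3 = 84 ⇒ 83
(1) 83|_3 = 3^(3 + 1) + 2 ↦ 4^(4 + 1) + 2|_4 = 1026 ⇒ 1025
(2) 1025|_4 = 4^(4 + 1) + 1 ↦ 5^(5 + 1) + 1|_5 = 15626 ⇒ 15625
(3) 15625|_5 = 5^(5 + 1) ↦ 6^(6 + 1)|_6 = 279936 ⇒ 279935
(4) 279935|_6 = 5·6^6 + 5·6^5 + 5·6^4 + 5·6^3 + 5·6^2 + 5·6 + 5 ↦ 5·7^7 + 5·7^5 + 5·7^4 + 5·7^3 + 5·7^2 + 5·7 + 5|_7 = 4215755 ⇒ 4215754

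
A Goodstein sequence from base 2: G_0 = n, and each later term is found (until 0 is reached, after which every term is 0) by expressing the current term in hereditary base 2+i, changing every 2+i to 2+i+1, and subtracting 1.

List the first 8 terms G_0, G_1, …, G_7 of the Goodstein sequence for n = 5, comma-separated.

5, 27, 255, 467, 775, 1197, 1751, 2454

step 0: 5 = 2^2 + 1; sub 3 for 2: 3^3 + 1; = 28; G_1 = 28−1 = 27
step 1: 27 = 3^3; sub 4 for 3: 4^4; = 256; G_2 = 256−1 = 255
step 2: 255 = 3·4^3 + 3·4^2 + 3·4 + 3; sub 5 for 4: 3·5^3 + 3·5^2 + 3·5 + 3; = 468; G_3 = 468−1 = 467
step 3: 467 = 3·5^3 + 3·5^2 + 3·5 + 2; sub 6 for 5: 3·6^3 + 3·6^2 + 3·6 + 2; = 776; G_4 = 776−1 = 775
step 4: 775 = 3·6^3 + 3·6^2 + 3·6 + 1; sub 7 for 6: 3·7^3 + 3·7^2 + 3·7 + 1; = 1198; G_5 = 1198−1 = 1197
step 5: 1197 = 3·7^3 + 3·7^2 + 3·7; sub 8 for 7: 3·8^3 + 3·8^2 + 3·8; = 1752; G_6 = 1752−1 = 1751
step 6: 1751 = 3·8^3 + 3·8^2 + 2·8 + 7; sub 9 for 8: 3·9^3 + 3·9^2 + 2·9 + 7; = 2455; G_7 = 2455−1 = 2454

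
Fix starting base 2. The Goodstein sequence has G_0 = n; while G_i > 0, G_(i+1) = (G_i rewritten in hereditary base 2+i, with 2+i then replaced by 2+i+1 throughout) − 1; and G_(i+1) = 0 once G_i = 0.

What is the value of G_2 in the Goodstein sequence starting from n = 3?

3

base 2: 3 = 2 + 1; at 3: 3 + 1 = 4; next = 3
base 3: 3 = 3; at 4: 4 = 4; next = 3
base 4: 3 = 3; at 5: 3 = 3; next = 2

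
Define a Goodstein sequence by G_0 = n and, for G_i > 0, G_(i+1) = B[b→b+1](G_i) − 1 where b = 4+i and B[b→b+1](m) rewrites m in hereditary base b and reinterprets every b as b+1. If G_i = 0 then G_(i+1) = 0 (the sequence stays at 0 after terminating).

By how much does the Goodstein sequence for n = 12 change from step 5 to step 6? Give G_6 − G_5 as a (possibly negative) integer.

1

G_0=12  [base 4] 3·4  →[4↦5]→  3·5 = 15  −1 ⇒ G_1=14
G_1=14  [base 5] 2·5 + 4  →[5↦6]→  2·6 + 4 = 16  −1 ⇒ G_2=15
G_2=15  [base 6] 2·6 + 3  →[6↦7]→  2·7 + 3 = 17  −1 ⇒ G_3=16
G_3=16  [base 7] 2·7 + 2  →[7↦8]→  2·8 + 2 = 18  −1 ⇒ G_4=17
G_4=17  [base 8] 2·8 + 1  →[8↦9]→  2·9 + 1 = 19  −1 ⇒ G_5=18
G_5=18  [base 9] 2·9  →[9↦10]→  2·10 = 20  −1 ⇒ G_6=19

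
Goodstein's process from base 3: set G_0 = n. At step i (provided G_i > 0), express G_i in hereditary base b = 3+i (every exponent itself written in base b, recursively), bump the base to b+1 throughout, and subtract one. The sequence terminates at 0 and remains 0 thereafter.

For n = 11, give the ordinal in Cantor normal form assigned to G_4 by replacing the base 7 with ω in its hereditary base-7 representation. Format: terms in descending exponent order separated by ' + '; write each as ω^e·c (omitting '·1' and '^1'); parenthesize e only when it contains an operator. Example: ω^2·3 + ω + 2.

ω·5 + 4

G_0=11  [base 3] 3^2 + 2  →[3↦4]→  4^2 + 2 = 18  −1 ⇒ G_1=17
G_1=17  [base 4] 4^2 + 1  →[4↦5]→  5^2 + 1 = 26  −1 ⇒ G_2=25
G_2=25  [base 5] 5^2  →[5↦6]→  6^2 = 36  −1 ⇒ G_3=35
G_3=35  [base 6] 5·6 + 5  →[6↦7]→  5·7 + 5 = 40  −1 ⇒ G_4=39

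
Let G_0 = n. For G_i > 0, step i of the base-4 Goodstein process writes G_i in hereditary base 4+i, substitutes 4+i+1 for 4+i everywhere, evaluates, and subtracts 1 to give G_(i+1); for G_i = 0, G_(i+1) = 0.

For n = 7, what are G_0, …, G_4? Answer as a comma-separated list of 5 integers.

[0] 7 ≡ 4 + 3 (base 4). Lift 5: 8. −1: 7.
[1] 7 ≡ 5 + 2 (base 5). Lift 6: 8. −1: 7.
[2] 7 ≡ 6 + 1 (base 6). Lift 7: 8. −1: 7.
[3] 7 ≡ 7 (base 7). Lift 8: 8. −1: 7.

7, 7, 7, 7, 7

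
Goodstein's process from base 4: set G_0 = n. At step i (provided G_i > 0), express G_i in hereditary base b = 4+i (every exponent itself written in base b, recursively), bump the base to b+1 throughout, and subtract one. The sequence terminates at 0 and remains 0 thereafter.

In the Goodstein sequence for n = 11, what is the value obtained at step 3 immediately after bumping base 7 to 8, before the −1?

16

11 —HB4→ 2·4 + 3 —bump→ 2·5 + 3 = 13 —(−1)→ 12
12 —HB5→ 2·5 + 2 —bump→ 2·6 + 2 = 14 —(−1)→ 13
13 —HB6→ 2·6 + 1 —bump→ 2·7 + 1 = 15 —(−1)→ 14
14 —HB7→ 2·7 —bump→ 2·8 = 16 —(−1)→ 15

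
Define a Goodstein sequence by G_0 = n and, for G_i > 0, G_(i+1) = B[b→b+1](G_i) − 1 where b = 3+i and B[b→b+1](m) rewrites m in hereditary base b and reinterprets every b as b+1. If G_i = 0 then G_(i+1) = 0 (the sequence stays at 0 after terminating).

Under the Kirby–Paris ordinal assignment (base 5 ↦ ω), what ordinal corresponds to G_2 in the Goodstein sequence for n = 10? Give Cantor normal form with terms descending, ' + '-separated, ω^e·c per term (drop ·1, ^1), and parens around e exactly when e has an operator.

[0] 10 ≡ 3^2 + 1 (base 3). Lift 4: 17. −1: 16.
[1] 16 ≡ 4^2 (base 4). Lift 5: 25. −1: 24.
[2] 24 ≡ 4·5 + 4 (base 5). Lift 6: 28. −1: 27.

ω·4 + 4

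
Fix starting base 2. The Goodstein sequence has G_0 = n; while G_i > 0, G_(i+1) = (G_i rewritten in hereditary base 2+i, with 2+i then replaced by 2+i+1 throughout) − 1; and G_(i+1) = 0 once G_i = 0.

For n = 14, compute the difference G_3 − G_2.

G_0=14  [base 2] 2^(2 + 1) + 2^2 + 2  →[2↦3]→  3^(3 + 1) + 3^3 + 3 = 111  −1 ⇒ G_1=110
G_1=110  [base 3] 3^(3 + 1) + 3^3 + 2  →[3↦4]→  4^(4 + 1) + 4^4 + 2 = 1282  −1 ⇒ G_2=1281
G_2=1281  [base 4] 4^(4 + 1) + 4^4 + 1  →[4↦5]→  5^(5 + 1) + 5^5 + 1 = 18751  −1 ⇒ G_3=18750

17469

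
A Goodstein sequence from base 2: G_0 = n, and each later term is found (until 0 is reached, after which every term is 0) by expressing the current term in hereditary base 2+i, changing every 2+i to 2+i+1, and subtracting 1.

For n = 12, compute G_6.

134217867

G_0 = 12. HB_2(12) = 2^(2 + 1) + 2^2. Bump = 108. G_1 = 107.
G_1 = 107. HB_3(107) = 3^(3 + 1) + 2·3^2 + 2·3 + 2. Bump = 1066. G_2 = 1065.
G_2 = 1065. HB_4(1065) = 4^(4 + 1) + 2·4^2 + 2·4 + 1. Bump = 15686. G_3 = 15685.
G_3 = 15685. HB_5(15685) = 5^(5 + 1) + 2·5^2 + 2·5. Bump = 280020. G_4 = 280019.
G_4 = 280019. HB_6(280019) = 6^(6 + 1) + 2·6^2 + 6 + 5. Bump = 5764911. G_5 = 5764910.
G_5 = 5764910. HB_7(5764910) = 7^(7 + 1) + 2·7^2 + 7 + 4. Bump = 134217868. G_6 = 134217867.
G_6 = 134217867. HB_8(134217867) = 8^(8 + 1) + 2·8^2 + 8 + 3. Bump = 3486784575. G_7 = 3486784574.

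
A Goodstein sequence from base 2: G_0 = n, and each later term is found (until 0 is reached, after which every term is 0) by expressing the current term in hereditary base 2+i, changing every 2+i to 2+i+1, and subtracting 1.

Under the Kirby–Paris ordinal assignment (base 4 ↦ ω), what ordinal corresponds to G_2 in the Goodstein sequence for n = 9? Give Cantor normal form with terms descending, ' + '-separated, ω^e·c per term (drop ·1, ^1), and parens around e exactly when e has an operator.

G_0 = 9. HB_2(9) = 2^(2 + 1) + 1. Bump = 82. G_1 = 81.
G_1 = 81. HB_3(81) = 3^(3 + 1). Bump = 1024. G_2 = 1023.

ω^ω·3 + ω^3·3 + ω^2·3 + ω·3 + 3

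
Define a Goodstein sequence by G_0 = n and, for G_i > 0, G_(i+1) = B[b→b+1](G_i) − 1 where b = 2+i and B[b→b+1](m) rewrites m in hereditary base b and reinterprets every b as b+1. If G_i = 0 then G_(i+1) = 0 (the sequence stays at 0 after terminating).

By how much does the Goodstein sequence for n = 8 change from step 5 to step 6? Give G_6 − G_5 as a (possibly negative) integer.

base 2: 8 = 2^(2 + 1); at 3: 3^(3 + 1) = 81; next = 80
base 3: 80 = 2·3^3 + 2·3^2 + 2·3 + 2; at 4: 2·4^4 + 2·4^2 + 2·4 + 2 = 554; next = 553
base 4: 553 = 2·4^4 + 2·4^2 + 2·4 + 1; at 5: 2·5^5 + 2·5^2 + 2·5 + 1 = 6311; next = 6310
base 5: 6310 = 2·5^5 + 2·5^2 + 2·5; at 6: 2·6^6 + 2·6^2 + 2·6 = 93396; next = 93395
base 6: 93395 = 2·6^6 + 2·6^2 + 6 + 5; at 7: 2·7^7 + 2·7^2 + 7 + 5 = 1647196; next = 1647195
base 7: 1647195 = 2·7^7 + 2·7^2 + 7 + 4; at 8: 2·8^8 + 2·8^2 + 8 + 4 = 33554572; next = 33554571

31907376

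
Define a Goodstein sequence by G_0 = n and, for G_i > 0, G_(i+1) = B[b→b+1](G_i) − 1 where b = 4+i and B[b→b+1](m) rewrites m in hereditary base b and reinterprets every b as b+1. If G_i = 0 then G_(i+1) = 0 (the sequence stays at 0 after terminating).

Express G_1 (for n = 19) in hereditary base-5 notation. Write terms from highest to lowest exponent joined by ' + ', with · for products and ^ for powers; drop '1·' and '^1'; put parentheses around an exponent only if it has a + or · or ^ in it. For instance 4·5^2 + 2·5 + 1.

19 —HB4→ 4^2 + 3 —bump→ 5^2 + 3 = 28 —(−1)→ 27
27 —HB5→ 5^2 + 2 —bump→ 6^2 + 2 = 38 —(−1)→ 37

5^2 + 2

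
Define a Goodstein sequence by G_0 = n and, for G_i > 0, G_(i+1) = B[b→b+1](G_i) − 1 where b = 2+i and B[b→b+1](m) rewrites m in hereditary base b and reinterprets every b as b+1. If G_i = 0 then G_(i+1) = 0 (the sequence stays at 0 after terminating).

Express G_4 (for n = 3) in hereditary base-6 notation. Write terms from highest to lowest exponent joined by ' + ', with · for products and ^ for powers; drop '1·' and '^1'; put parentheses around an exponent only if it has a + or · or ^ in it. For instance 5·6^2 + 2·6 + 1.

1

[0] 3 ≡ 2 + 1 (base 2). Lift 3: 4. −1: 3.
[1] 3 ≡ 3 (base 3). Lift 4: 4. −1: 3.
[2] 3 ≡ 3 (base 4). Lift 5: 3. −1: 2.
[3] 2 ≡ 2 (base 5). Lift 6: 2. −1: 1.
[4] 1 ≡ 1 (base 6). Lift 7: 1. −1: 0.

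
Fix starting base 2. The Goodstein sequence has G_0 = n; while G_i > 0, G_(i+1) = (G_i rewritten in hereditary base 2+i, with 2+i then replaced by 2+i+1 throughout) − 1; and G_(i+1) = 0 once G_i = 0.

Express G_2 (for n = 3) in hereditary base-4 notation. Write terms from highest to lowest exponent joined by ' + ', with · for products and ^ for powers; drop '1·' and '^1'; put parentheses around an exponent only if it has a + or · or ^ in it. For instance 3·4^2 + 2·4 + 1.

step 0: 3 = 2 + 1; sub 3 for 2: 3 + 1; = 4; G_1 = 4−1 = 3
step 1: 3 = 3; sub 4 for 3: 4; = 4; G_2 = 4−1 = 3
step 2: 3 = 3; sub 5 for 4: 3; = 3; G_3 = 3−1 = 2

3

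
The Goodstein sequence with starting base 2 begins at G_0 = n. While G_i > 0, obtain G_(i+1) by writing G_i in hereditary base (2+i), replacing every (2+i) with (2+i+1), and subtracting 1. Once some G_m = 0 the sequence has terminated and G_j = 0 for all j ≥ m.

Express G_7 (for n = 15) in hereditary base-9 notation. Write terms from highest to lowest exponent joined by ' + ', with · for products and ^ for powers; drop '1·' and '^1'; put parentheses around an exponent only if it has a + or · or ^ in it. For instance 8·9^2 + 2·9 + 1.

G_0=15  [base 2] 2^(2 + 1) + 2^2 + 2 + 1  →[2↦3]→  3^(3 + 1) + 3^3 + 3 + 1 = 112  −1 ⇒ G_1=111
G_1=111  [base 3] 3^(3 + 1) + 3^3 + 3  →[3↦4]→  4^(4 + 1) + 4^4 + 4 = 1284  −1 ⇒ G_2=1283
G_2=1283  [base 4] 4^(4 + 1) + 4^4 + 3  →[4↦5]→  5^(5 + 1) + 5^5 + 3 = 18753  −1 ⇒ G_3=18752
G_3=18752  [base 5] 5^(5 + 1) + 5^5 + 2  →[5↦6]→  6^(6 + 1) + 6^6 + 2 = 326594  −1 ⇒ G_4=326593
G_4=326593  [base 6] 6^(6 + 1) + 6^6 + 1  →[6↦7]→  7^(7 + 1) + 7^7 + 1 = 6588345  −1 ⇒ G_5=6588344
G_5=6588344  [base 7] 7^(7 + 1) + 7^7  →[7↦8]→  8^(8 + 1) + 8^8 = 150994944  −1 ⇒ G_6=150994943
G_6=150994943  [base 8] 8^(8 + 1) + 7·8^7 + 7·8^6 + 7·8^5 + 7·8^4 + 7·8^3 + 7·8^2 + 7·8 + 7  →[8↦9]→  9^(9 + 1) + 7·9^7 + 7·9^6 + 7·9^5 + 7·9^4 + 7·9^3 + 7·9^2 + 7·9 + 7 = 3524450281  −1 ⇒ G_7=3524450280
G_7=3524450280  [base 9] 9^(9 + 1) + 7·9^7 + 7·9^6 + 7·9^5 + 7·9^4 + 7·9^3 + 7·9^2 + 7·9 + 6  →[9↦10]→  10^(10 + 1) + 7·10^7 + 7·10^6 + 7·10^5 + 7·10^4 + 7·10^3 + 7·10^2 + 7·10 + 6 = 100077777776  −1 ⇒ G_8=100077777775

9^(9 + 1) + 7·9^7 + 7·9^6 + 7·9^5 + 7·9^4 + 7·9^3 + 7·9^2 + 7·9 + 6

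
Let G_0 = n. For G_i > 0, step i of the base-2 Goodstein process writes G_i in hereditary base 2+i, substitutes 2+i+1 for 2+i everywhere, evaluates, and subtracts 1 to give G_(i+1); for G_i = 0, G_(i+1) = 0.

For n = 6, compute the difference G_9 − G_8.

330224

i=0: 6 = 2^2 + 2 (b=2); 2→3: 3^3 + 3 = 30; 30−1 = 29
i=1: 29 = 3^3 + 2 (b=3); 3→4: 4^4 + 2 = 258; 258−1 = 257
i=2: 257 = 4^4 + 1 (b=4); 4→5: 5^5 + 1 = 3126; 3126−1 = 3125
i=3: 3125 = 5^5 (b=5); 5→6: 6^6 = 46656; 46656−1 = 46655
i=4: 46655 = 5·6^5 + 5·6^4 + 5·6^3 + 5·6^2 + 5·6 + 5 (b=6); 6→7: 5·7^5 + 5·7^4 + 5·7^3 + 5·7^2 + 5·7 + 5 = 98040; 98040−1 = 98039
i=5: 98039 = 5·7^5 + 5·7^4 + 5·7^3 + 5·7^2 + 5·7 + 4 (b=7); 7→8: 5·8^5 + 5·8^4 + 5·8^3 + 5·8^2 + 5·8 + 4 = 187244; 187244−1 = 187243
i=6: 187243 = 5·8^5 + 5·8^4 + 5·8^3 + 5·8^2 + 5·8 + 3 (b=8); 8→9: 5·9^5 + 5·9^4 + 5·9^3 + 5·9^2 + 5·9 + 3 = 332148; 332148−1 = 332147
i=7: 332147 = 5·9^5 + 5·9^4 + 5·9^3 + 5·9^2 + 5·9 + 2 (b=9); 9→10: 5·10^5 + 5·10^4 + 5·10^3 + 5·10^2 + 5·10 + 2 = 555552; 555552−1 = 555551
i=8: 555551 = 5·10^5 + 5·10^4 + 5·10^3 + 5·10^2 + 5·10 + 1 (b=10); 10→11: 5·11^5 + 5·11^4 + 5·11^3 + 5·11^2 + 5·11 + 1 = 885776; 885776−1 = 885775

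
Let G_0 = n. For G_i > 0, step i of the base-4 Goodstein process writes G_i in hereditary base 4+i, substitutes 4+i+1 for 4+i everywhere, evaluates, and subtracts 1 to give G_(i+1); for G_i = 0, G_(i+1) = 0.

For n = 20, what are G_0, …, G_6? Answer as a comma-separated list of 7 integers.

[0] 20 ≡ 4^2 + 4 (base 4). Lift 5: 30. −1: 29.
[1] 29 ≡ 5^2 + 4 (base 5). Lift 6: 40. −1: 39.
[2] 39 ≡ 6^2 + 3 (base 6). Lift 7: 52. −1: 51.
[3] 51 ≡ 7^2 + 2 (base 7). Lift 8: 66. −1: 65.
[4] 65 ≡ 8^2 + 1 (base 8). Lift 9: 82. −1: 81.
[5] 81 ≡ 9^2 (base 9). Lift 10: 100. −1: 99.

20, 29, 39, 51, 65, 81, 99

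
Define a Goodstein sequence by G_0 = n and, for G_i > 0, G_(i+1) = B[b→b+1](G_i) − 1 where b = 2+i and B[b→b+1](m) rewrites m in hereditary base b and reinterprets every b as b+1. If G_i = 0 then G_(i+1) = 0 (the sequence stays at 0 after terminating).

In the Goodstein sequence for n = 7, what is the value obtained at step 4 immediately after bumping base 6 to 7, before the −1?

823544

[0] 7 ≡ 2^2 + 2 + 1 (base 2). Lift 3: 31. −1: 30.
[1] 30 ≡ 3^3 + 3 (base 3). Lift 4: 260. −1: 259.
[2] 259 ≡ 4^4 + 3 (base 4). Lift 5: 3128. −1: 3127.
[3] 3127 ≡ 5^5 + 2 (base 5). Lift 6: 46658. −1: 46657.
[4] 46657 ≡ 6^6 + 1 (base 6). Lift 7: 823544. −1: 823543.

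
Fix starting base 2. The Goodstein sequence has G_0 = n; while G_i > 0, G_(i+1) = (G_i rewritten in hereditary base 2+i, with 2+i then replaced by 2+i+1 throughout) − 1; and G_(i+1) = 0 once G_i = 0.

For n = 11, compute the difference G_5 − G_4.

5484864

G_0 = 11. HB_2(11) = 2^(2 + 1) + 2 + 1. Bump = 85. G_1 = 84.
G_1 = 84. HB_3(84) = 3^(3 + 1) + 3. Bump = 1028. G_2 = 1027.
G_2 = 1027. HB_4(1027) = 4^(4 + 1) + 3. Bump = 15628. G_3 = 15627.
G_3 = 15627. HB_5(15627) = 5^(5 + 1) + 2. Bump = 279938. G_4 = 279937.
G_4 = 279937. HB_6(279937) = 6^(6 + 1) + 1. Bump = 5764802. G_5 = 5764801.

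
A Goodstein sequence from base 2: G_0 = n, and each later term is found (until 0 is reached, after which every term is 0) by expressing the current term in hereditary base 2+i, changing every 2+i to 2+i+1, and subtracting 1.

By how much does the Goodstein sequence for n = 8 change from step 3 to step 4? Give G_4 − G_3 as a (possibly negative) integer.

(0) 8|_2 = 2^(2 + 1) ↦ 3^(3 + 1)|_3 = 81 ⇒ 80
(1) 80|_3 = 2·3^3 + 2·3^2 + 2·3 + 2 ↦ 2·4^4 + 2·4^2 + 2·4 + 2|_4 = 554 ⇒ 553
(2) 553|_4 = 2·4^4 + 2·4^2 + 2·4 + 1 ↦ 2·5^5 + 2·5^2 + 2·5 + 1|_5 = 6311 ⇒ 6310
(3) 6310|_5 = 2·5^5 + 2·5^2 + 2·5 ↦ 2·6^6 + 2·6^2 + 2·6|_6 = 93396 ⇒ 93395

87085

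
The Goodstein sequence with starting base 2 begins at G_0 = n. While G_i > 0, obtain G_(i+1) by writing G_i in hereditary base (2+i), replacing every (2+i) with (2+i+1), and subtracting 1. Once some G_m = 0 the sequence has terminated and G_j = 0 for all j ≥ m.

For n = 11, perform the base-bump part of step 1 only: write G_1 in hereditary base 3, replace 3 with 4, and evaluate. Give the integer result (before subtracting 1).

1028

(0) 11|_2 = 2^(2 + 1) + 2 + 1 ↦ 3^(3 + 1) + 3 + 1|_3 = 85 ⇒ 84
(1) 84|_3 = 3^(3 + 1) + 3 ↦ 4^(4 + 1) + 4|_4 = 1028 ⇒ 1027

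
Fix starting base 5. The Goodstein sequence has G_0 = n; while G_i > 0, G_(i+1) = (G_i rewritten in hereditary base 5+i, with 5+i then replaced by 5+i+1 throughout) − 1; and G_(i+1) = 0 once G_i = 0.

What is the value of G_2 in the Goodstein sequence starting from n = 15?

base 5: 15 = 3·5; at 6: 3·6 = 18; next = 17
base 6: 17 = 2·6 + 5; at 7: 2·7 + 5 = 19; next = 18
base 7: 18 = 2·7 + 4; at 8: 2·8 + 4 = 20; next = 19

18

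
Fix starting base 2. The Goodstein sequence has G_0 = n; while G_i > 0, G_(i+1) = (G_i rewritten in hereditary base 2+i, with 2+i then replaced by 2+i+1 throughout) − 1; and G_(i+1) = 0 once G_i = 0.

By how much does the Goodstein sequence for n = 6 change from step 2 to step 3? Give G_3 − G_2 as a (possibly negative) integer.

G_0 = 6. HB_2(6) = 2^2 + 2. Bump = 30. G_1 = 29.
G_1 = 29. HB_3(29) = 3^3 + 2. Bump = 258. G_2 = 257.
G_2 = 257. HB_4(257) = 4^4 + 1. Bump = 3126. G_3 = 3125.

2868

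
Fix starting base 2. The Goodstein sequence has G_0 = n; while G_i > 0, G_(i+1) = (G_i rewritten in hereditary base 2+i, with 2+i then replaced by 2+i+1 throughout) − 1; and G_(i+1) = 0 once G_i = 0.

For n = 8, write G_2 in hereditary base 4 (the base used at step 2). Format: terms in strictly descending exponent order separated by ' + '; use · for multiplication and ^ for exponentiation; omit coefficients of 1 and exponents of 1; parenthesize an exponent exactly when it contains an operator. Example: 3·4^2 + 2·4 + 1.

2·4^4 + 2·4^2 + 2·4 + 1

8 —HB2→ 2^(2 + 1) —bump→ 3^(3 + 1) = 81 —(−1)→ 80
80 —HB3→ 2·3^3 + 2·3^2 + 2·3 + 2 —bump→ 2·4^4 + 2·4^2 + 2·4 + 2 = 554 —(−1)→ 553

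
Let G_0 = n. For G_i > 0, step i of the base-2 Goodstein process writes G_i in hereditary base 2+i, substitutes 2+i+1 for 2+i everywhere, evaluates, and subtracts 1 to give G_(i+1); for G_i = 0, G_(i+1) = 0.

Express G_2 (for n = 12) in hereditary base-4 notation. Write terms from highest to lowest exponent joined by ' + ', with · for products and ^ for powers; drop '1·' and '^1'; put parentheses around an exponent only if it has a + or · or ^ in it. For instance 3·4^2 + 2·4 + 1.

12 —HB2→ 2^(2 + 1) + 2^2 —bump→ 3^(3 + 1) + 3^3 = 108 —(−1)→ 107
107 —HB3→ 3^(3 + 1) + 2·3^2 + 2·3 + 2 —bump→ 4^(4 + 1) + 2·4^2 + 2·4 + 2 = 1066 —(−1)→ 1065

4^(4 + 1) + 2·4^2 + 2·4 + 1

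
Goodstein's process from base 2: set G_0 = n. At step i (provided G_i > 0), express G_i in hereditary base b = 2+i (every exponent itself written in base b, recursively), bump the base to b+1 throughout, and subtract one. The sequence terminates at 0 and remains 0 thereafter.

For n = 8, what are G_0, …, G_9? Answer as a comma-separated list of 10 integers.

8, 80, 553, 6310, 93395, 1647195, 33554571, 774841151, 20000000211, 570623341475

G_0 = 8. HB_2(8) = 2^(2 + 1). Bump = 81. G_1 = 80.
G_1 = 80. HB_3(80) = 2·3^3 + 2·3^2 + 2·3 + 2. Bump = 554. G_2 = 553.
G_2 = 553. HB_4(553) = 2·4^4 + 2·4^2 + 2·4 + 1. Bump = 6311. G_3 = 6310.
G_3 = 6310. HB_5(6310) = 2·5^5 + 2·5^2 + 2·5. Bump = 93396. G_4 = 93395.
G_4 = 93395. HB_6(93395) = 2·6^6 + 2·6^2 + 6 + 5. Bump = 1647196. G_5 = 1647195.
G_5 = 1647195. HB_7(1647195) = 2·7^7 + 2·7^2 + 7 + 4. Bump = 33554572. G_6 = 33554571.
G_6 = 33554571. HB_8(33554571) = 2·8^8 + 2·8^2 + 8 + 3. Bump = 774841152. G_7 = 774841151.
G_7 = 774841151. HB_9(774841151) = 2·9^9 + 2·9^2 + 9 + 2. Bump = 20000000212. G_8 = 20000000211.
G_8 = 20000000211. HB_10(20000000211) = 2·10^10 + 2·10^2 + 10 + 1. Bump = 570623341476. G_9 = 570623341475.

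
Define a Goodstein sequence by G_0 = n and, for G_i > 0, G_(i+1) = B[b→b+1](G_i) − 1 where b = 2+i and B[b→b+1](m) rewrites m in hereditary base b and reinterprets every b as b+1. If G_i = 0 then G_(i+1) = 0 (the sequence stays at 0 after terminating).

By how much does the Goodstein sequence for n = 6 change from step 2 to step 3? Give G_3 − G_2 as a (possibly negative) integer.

6 —HB2→ 2^2 + 2 —bump→ 3^3 + 3 = 30 —(−1)→ 29
29 —HB3→ 3^3 + 2 —bump→ 4^4 + 2 = 258 —(−1)→ 257
257 —HB4→ 4^4 + 1 —bump→ 5^5 + 1 = 3126 —(−1)→ 3125

2868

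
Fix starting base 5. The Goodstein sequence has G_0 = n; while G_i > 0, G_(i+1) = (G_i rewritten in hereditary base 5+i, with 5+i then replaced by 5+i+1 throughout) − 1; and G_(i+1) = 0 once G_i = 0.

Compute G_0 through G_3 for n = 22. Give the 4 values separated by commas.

22, 25, 28, 31

base 5: 22 = 4·5 + 2; at 6: 4·6 + 2 = 26; next = 25
base 6: 25 = 4·6 + 1; at 7: 4·7 + 1 = 29; next = 28
base 7: 28 = 4·7; at 8: 4·8 = 32; next = 31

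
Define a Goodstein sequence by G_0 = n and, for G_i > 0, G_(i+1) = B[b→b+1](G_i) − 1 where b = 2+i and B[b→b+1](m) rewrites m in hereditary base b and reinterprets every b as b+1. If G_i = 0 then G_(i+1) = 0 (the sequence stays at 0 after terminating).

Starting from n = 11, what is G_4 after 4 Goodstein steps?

279937

(0) 11|_2 = 2^(2 + 1) + 2 + 1 ↦ 3^(3 + 1) + 3 + 1|_3 = 85 ⇒ 84
(1) 84|_3 = 3^(3 + 1) + 3 ↦ 4^(4 + 1) + 4|_4 = 1028 ⇒ 1027
(2) 1027|_4 = 4^(4 + 1) + 3 ↦ 5^(5 + 1) + 3|_5 = 15628 ⇒ 15627
(3) 15627|_5 = 5^(5 + 1) + 2 ↦ 6^(6 + 1) + 2|_6 = 279938 ⇒ 279937
(4) 279937|_6 = 6^(6 + 1) + 1 ↦ 7^(7 + 1) + 1|_7 = 5764802 ⇒ 5764801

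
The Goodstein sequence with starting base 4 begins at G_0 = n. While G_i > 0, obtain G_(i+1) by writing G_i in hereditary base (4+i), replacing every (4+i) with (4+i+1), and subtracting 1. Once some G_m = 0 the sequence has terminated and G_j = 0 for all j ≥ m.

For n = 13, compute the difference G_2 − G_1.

2

i=0: 13 = 3·4 + 1 (b=4); 4→5: 3·5 + 1 = 16; 16−1 = 15
i=1: 15 = 3·5 (b=5); 5→6: 3·6 = 18; 18−1 = 17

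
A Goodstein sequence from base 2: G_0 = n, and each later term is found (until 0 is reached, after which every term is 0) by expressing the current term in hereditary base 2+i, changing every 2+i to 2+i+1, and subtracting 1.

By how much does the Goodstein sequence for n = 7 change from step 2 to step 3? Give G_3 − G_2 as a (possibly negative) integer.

i=0: 7 = 2^2 + 2 + 1 (b=2); 2→3: 3^3 + 3 + 1 = 31; 31−1 = 30
i=1: 30 = 3^3 + 3 (b=3); 3→4: 4^4 + 4 = 260; 260−1 = 259
i=2: 259 = 4^4 + 3 (b=4); 4→5: 5^5 + 3 = 3128; 3128−1 = 3127

2868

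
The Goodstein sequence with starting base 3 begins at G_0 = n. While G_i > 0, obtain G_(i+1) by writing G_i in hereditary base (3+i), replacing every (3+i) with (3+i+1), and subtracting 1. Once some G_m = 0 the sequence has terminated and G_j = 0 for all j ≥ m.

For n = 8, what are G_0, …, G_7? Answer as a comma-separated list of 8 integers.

8, 9, 10, 11, 11, 11, 11, 11

G_0 = 8. HB_3(8) = 2·3 + 2. Bump = 10. G_1 = 9.
G_1 = 9. HB_4(9) = 2·4 + 1. Bump = 11. G_2 = 10.
G_2 = 10. HB_5(10) = 2·5. Bump = 12. G_3 = 11.
G_3 = 11. HB_6(11) = 6 + 5. Bump = 12. G_4 = 11.
G_4 = 11. HB_7(11) = 7 + 4. Bump = 12. G_5 = 11.
G_5 = 11. HB_8(11) = 8 + 3. Bump = 12. G_6 = 11.
G_6 = 11. HB_9(11) = 9 + 2. Bump = 12. G_7 = 11.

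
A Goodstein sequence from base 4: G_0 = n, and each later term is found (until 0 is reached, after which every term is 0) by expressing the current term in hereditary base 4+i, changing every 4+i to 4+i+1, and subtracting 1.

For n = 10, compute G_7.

G_0 = 10. HB_4(10) = 2·4 + 2. Bump = 12. G_1 = 11.
G_1 = 11. HB_5(11) = 2·5 + 1. Bump = 13. G_2 = 12.
G_2 = 12. HB_6(12) = 2·6. Bump = 14. G_3 = 13.
G_3 = 13. HB_7(13) = 7 + 6. Bump = 14. G_4 = 13.
G_4 = 13. HB_8(13) = 8 + 5. Bump = 14. G_5 = 13.
G_5 = 13. HB_9(13) = 9 + 4. Bump = 14. G_6 = 13.
G_6 = 13. HB_10(13) = 10 + 3. Bump = 14. G_7 = 13.
G_7 = 13. HB_11(13) = 11 + 2. Bump = 14. G_8 = 13.

13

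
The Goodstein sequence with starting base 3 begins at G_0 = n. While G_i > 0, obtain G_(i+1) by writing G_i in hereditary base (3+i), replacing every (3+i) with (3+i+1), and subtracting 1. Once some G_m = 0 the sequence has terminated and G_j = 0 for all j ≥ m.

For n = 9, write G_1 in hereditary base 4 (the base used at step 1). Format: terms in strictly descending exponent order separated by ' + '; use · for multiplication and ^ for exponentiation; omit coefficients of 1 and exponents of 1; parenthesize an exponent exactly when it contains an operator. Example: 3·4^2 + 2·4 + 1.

(0) 9|_3 = 3^2 ↦ 4^2|_4 = 16 ⇒ 15
(1) 15|_4 = 3·4 + 3 ↦ 3·5 + 3|_5 = 18 ⇒ 17

3·4 + 3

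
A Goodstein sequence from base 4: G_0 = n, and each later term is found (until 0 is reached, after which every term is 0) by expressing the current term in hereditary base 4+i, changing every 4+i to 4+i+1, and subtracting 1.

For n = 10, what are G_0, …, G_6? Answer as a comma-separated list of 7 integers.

G_0 = 10. HB_4(10) = 2·4 + 2. Bump = 12. G_1 = 11.
G_1 = 11. HB_5(11) = 2·5 + 1. Bump = 13. G_2 = 12.
G_2 = 12. HB_6(12) = 2·6. Bump = 14. G_3 = 13.
G_3 = 13. HB_7(13) = 7 + 6. Bump = 14. G_4 = 13.
G_4 = 13. HB_8(13) = 8 + 5. Bump = 14. G_5 = 13.
G_5 = 13. HB_9(13) = 9 + 4. Bump = 14. G_6 = 13.

10, 11, 12, 13, 13, 13, 13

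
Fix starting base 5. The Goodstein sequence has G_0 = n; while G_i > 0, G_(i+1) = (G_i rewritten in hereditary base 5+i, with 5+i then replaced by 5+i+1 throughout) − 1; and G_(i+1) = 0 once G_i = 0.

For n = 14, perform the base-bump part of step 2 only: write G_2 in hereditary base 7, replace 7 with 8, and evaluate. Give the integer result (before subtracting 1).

14 —HB5→ 2·5 + 4 —bump→ 2·6 + 4 = 16 —(−1)→ 15
15 —HB6→ 2·6 + 3 —bump→ 2·7 + 3 = 17 —(−1)→ 16
16 —HB7→ 2·7 + 2 —bump→ 2·8 + 2 = 18 —(−1)→ 17

18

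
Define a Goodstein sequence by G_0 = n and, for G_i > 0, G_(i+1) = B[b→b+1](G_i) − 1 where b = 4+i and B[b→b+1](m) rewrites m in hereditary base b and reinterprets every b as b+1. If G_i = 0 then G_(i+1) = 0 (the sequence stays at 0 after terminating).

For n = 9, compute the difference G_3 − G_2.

step 0: 9 = 2·4 + 1; sub 5 for 4: 2·5 + 1; = 11; G_1 = 11−1 = 10
step 1: 10 = 2·5; sub 6 for 5: 2·6; = 12; G_2 = 12−1 = 11
step 2: 11 = 6 + 5; sub 7 for 6: 7 + 5; = 12; G_3 = 12−1 = 11

0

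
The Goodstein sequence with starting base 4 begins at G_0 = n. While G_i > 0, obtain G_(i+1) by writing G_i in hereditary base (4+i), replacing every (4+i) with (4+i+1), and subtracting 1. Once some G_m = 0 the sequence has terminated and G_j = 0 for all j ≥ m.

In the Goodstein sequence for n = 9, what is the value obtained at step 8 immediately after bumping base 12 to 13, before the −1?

11

i=0: 9 = 2·4 + 1 (b=4); 4→5: 2·5 + 1 = 11; 11−1 = 10
i=1: 10 = 2·5 (b=5); 5→6: 2·6 = 12; 12−1 = 11
i=2: 11 = 6 + 5 (b=6); 6→7: 7 + 5 = 12; 12−1 = 11
i=3: 11 = 7 + 4 (b=7); 7→8: 8 + 4 = 12; 12−1 = 11
i=4: 11 = 8 + 3 (b=8); 8→9: 9 + 3 = 12; 12−1 = 11
i=5: 11 = 9 + 2 (b=9); 9→10: 10 + 2 = 12; 12−1 = 11
i=6: 11 = 10 + 1 (b=10); 10→11: 11 + 1 = 12; 12−1 = 11
i=7: 11 = 11 (b=11); 11→12: 12 = 12; 12−1 = 11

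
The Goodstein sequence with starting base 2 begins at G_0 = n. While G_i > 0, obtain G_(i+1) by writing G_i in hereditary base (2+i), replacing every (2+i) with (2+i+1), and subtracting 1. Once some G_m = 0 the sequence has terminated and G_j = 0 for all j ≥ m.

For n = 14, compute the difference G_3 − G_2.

17469

[0] 14 ≡ 2^(2 + 1) + 2^2 + 2 (base 2). Lift 3: 111. −1: 110.
[1] 110 ≡ 3^(3 + 1) + 3^3 + 2 (base 3). Lift 4: 1282. −1: 1281.
[2] 1281 ≡ 4^(4 + 1) + 4^4 + 1 (base 4). Lift 5: 18751. −1: 18750.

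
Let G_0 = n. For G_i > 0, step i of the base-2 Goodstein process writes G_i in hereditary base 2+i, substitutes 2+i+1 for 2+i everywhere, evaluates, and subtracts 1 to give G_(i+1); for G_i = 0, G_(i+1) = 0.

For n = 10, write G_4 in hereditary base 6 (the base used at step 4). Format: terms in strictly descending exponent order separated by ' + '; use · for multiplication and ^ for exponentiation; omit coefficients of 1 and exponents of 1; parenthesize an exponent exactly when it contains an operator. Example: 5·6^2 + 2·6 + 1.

[0] 10 ≡ 2^(2 + 1) + 2 (base 2). Lift 3: 84. −1: 83.
[1] 83 ≡ 3^(3 + 1) + 2 (base 3). Lift 4: 1026. −1: 1025.
[2] 1025 ≡ 4^(4 + 1) + 1 (base 4). Lift 5: 15626. −1: 15625.
[3] 15625 ≡ 5^(5 + 1) (base 5). Lift 6: 279936. −1: 279935.
[4] 279935 ≡ 5·6^6 + 5·6^5 + 5·6^4 + 5·6^3 + 5·6^2 + 5·6 + 5 (base 6). Lift 7: 4215755. −1: 4215754.

5·6^6 + 5·6^5 + 5·6^4 + 5·6^3 + 5·6^2 + 5·6 + 5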